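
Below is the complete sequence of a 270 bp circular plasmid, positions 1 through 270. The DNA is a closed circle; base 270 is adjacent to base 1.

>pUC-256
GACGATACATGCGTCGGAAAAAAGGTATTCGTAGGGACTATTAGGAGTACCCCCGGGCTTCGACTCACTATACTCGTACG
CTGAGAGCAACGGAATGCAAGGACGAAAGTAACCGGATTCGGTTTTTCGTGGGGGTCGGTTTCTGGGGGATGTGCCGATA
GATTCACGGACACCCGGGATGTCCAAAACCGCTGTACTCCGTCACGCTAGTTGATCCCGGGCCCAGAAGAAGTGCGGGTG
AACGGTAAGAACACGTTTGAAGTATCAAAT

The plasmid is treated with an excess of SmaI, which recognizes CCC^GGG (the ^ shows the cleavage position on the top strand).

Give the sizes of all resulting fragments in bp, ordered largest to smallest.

121, 106, 43 bp

SmaI sites (CCCGGG) start at positions 52, 173, 216.
SmaI cuts after base 3 of each site, so after positions 54, 175, 218.
Circular molecule, 3 cuts → 3 fragments:
  55–175 → 121 bp
  176–218 → 43 bp
  219–270 then 1–54 → 52 + 54 = 106 bp
Sorted largest to smallest: 121, 106, 43 bp.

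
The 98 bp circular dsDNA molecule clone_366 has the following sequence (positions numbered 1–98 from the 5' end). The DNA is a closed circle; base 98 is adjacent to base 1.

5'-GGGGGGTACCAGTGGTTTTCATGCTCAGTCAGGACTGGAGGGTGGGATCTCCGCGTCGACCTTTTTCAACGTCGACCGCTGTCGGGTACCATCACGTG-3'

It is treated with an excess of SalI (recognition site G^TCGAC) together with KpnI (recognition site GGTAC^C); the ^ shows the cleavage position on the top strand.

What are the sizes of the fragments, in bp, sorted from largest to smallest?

46, 18, 18, 16 bp

SalI sites (GTCGAC) start at positions 55, 71.
SalI cuts after the first base of each site, so after positions 55, 71.
KpnI sites (GGTACC) start at positions 5, 85.
KpnI cuts after base 5 of each site (before the last base), so after positions 9, 89.
Combined cut positions: 9, 55, 71, 89.
Circular molecule, 4 cuts → 4 fragments:
  10–55 → 46 bp
  56–71 → 16 bp
  72–89 → 18 bp
  90–98 then 1–9 → 9 + 9 = 18 bp
Sorted largest to smallest: 46, 18, 18, 16 bp.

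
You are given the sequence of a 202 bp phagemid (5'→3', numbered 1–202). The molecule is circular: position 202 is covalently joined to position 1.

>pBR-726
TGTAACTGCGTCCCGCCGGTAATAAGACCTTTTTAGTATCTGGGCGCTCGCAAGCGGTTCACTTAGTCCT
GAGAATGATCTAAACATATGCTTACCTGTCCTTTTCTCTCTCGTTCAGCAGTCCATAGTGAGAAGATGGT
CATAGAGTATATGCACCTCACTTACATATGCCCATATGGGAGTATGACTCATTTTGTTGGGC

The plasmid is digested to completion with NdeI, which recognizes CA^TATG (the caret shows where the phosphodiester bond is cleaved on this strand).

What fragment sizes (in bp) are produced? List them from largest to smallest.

114, 80, 8 bp

NdeI sites (CATATG) start at positions 85, 165, 173.
NdeI cuts after base 2 of each site, so after positions 86, 166, 174.
Circular molecule, 3 cuts → 3 fragments:
  87–166 → 80 bp
  167–174 → 8 bp
  175–202 then 1–86 → 28 + 86 = 114 bp
Sorted largest to smallest: 114, 80, 8 bp.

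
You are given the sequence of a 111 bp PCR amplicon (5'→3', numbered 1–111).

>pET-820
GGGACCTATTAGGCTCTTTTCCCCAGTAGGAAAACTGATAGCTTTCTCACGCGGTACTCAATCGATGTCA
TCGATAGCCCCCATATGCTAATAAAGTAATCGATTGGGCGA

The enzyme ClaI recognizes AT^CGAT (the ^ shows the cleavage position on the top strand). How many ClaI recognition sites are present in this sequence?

ATCGAT occurs starting at positions 61, 70, 99.
ClaI cuts at 3 sites.

3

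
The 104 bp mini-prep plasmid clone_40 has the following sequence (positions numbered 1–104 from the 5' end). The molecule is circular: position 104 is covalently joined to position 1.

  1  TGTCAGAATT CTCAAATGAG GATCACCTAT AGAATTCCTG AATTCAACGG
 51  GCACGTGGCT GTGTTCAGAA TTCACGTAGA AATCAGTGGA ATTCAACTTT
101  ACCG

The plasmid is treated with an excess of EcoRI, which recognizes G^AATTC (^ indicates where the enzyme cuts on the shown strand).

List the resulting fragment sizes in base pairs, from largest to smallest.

EcoRI sites (GAATTC) start at positions 6, 32, 40, 68, 89.
EcoRI cuts after the first base of each site, so after positions 6, 32, 40, 68, 89.
Circular molecule, 5 cuts → 5 fragments:
  7–32 → 26 bp
  33–40 → 8 bp
  41–68 → 28 bp
  69–89 → 21 bp
  90–104 then 1–6 → 15 + 6 = 21 bp
Sorted largest to smallest: 28, 26, 21, 21, 8 bp.

28, 26, 21, 21, 8 bp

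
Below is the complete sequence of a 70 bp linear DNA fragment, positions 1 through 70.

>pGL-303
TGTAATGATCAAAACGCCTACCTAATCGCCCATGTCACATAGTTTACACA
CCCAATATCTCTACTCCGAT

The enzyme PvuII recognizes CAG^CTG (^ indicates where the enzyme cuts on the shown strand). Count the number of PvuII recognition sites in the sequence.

0

No occurrence of CAGCTG is present in the sequence.
PvuII does not cut: 0 sites.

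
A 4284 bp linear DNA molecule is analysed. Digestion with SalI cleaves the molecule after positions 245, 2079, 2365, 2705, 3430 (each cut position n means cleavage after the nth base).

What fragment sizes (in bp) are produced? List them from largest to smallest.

Linear molecule, 5 cuts → 6 fragments:
  245 − 0 = 245 bp
  2079 − 245 = 1834 bp
  2365 − 2079 = 286 bp
  2705 − 2365 = 340 bp
  3430 − 2705 = 725 bp
  4284 − 3430 = 854 bp
Sorted largest to smallest: 1834, 854, 725, 340, 286, 245 bp.

1834, 854, 725, 340, 286, 245 bp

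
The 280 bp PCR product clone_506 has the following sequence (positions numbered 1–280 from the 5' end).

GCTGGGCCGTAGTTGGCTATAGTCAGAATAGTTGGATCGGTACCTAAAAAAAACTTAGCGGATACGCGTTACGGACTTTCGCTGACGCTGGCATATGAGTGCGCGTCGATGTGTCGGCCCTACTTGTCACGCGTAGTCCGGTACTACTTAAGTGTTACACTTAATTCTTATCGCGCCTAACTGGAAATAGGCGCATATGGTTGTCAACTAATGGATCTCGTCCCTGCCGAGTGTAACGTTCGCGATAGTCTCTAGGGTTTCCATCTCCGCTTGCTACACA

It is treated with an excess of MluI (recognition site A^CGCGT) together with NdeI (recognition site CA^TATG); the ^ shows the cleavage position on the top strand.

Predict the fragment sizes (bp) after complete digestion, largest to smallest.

85, 66, 64, 36, 29 bp

MluI sites (ACGCGT) start at positions 64, 129.
MluI cuts after the first base of each site, so after positions 64, 129.
NdeI sites (CATATG) start at positions 92, 194.
NdeI cuts after base 2 of each site, so after positions 93, 195.
Combined cut positions: 64, 93, 129, 195.
Linear molecule, 4 cuts → 5 fragments:
  1–64 → 64 bp
  65–93 → 29 bp
  94–129 → 36 bp
  130–195 → 66 bp
  196–280 → 85 bp
Sorted largest to smallest: 85, 66, 64, 36, 29 bp.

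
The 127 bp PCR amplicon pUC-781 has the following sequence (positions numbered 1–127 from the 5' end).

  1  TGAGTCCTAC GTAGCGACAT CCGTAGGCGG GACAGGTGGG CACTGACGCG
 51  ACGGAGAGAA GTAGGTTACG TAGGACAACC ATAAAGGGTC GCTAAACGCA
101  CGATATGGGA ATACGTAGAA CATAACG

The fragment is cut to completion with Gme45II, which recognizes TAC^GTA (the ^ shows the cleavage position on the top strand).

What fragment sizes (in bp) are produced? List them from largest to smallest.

59, 45, 13, 10 bp

Gme45II sites (TACGTA) start at positions 8, 67, 112.
Gme45II cuts after base 3 of each site, so after positions 10, 69, 114.
Linear molecule, 3 cuts → 4 fragments:
  1–10 → 10 bp
  11–69 → 59 bp
  70–114 → 45 bp
  115–127 → 13 bp
Sorted largest to smallest: 59, 45, 13, 10 bp.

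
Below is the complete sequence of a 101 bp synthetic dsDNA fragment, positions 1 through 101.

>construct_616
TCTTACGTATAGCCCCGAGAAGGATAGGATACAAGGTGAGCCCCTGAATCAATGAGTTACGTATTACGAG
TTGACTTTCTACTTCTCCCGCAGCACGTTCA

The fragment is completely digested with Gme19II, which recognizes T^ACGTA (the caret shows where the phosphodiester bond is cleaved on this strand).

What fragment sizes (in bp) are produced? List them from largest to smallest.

54, 43, 4 bp

Gme19II sites (TACGTA) start at positions 4, 58.
Gme19II cuts after the first base of each site, so after positions 4, 58.
Linear molecule, 2 cuts → 3 fragments:
  1–4 → 4 bp
  5–58 → 54 bp
  59–101 → 43 bp
Sorted largest to smallest: 54, 43, 4 bp.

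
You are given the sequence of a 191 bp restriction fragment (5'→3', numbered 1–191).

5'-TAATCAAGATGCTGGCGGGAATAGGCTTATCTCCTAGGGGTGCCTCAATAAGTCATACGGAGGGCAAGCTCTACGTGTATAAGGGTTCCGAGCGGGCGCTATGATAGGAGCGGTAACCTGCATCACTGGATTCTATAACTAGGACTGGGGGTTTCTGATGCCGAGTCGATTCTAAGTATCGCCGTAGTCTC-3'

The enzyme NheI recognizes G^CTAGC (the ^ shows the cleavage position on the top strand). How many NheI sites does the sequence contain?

0

No occurrence of GCTAGC is present in the sequence.
NheI does not cut: 0 sites.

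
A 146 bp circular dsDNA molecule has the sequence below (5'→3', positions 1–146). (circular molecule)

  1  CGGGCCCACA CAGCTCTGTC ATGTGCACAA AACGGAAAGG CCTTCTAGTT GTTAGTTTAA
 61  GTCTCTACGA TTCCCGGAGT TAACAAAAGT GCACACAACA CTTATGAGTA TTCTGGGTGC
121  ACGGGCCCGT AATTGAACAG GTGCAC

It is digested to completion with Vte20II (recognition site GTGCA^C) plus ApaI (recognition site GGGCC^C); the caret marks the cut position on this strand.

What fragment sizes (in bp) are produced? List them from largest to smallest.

66, 28, 21, 18, 7, 6 bp

Vte20II sites (GTGCAC) start at positions 23, 89, 117, 141.
Vte20II cuts after base 5 of each site (before the last base), so after positions 27, 93, 121, 145.
ApaI sites (GGGCCC) start at positions 2, 123.
ApaI cuts after base 5 of each site (before the last base), so after positions 6, 127.
Combined cut positions: 6, 27, 93, 121, 127, 145.
Circular molecule, 6 cuts → 6 fragments:
  7–27 → 21 bp
  28–93 → 66 bp
  94–121 → 28 bp
  122–127 → 6 bp
  128–145 → 18 bp
  146–146 then 1–6 → 1 + 6 = 7 bp
Sorted largest to smallest: 66, 28, 21, 18, 7, 6 bp.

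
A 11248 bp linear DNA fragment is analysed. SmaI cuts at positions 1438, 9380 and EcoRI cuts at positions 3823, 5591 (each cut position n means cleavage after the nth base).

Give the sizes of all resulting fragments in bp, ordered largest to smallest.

3789, 2385, 1868, 1768, 1438 bp

Combined cut positions (sorted): 1438, 3823, 5591, 9380.
Linear molecule, 4 cuts → 5 fragments:
  1438 − 0 = 1438 bp
  3823 − 1438 = 2385 bp
  5591 − 3823 = 1768 bp
  9380 − 5591 = 3789 bp
  11248 − 9380 = 1868 bp
Sorted largest to smallest: 3789, 2385, 1868, 1768, 1438 bp.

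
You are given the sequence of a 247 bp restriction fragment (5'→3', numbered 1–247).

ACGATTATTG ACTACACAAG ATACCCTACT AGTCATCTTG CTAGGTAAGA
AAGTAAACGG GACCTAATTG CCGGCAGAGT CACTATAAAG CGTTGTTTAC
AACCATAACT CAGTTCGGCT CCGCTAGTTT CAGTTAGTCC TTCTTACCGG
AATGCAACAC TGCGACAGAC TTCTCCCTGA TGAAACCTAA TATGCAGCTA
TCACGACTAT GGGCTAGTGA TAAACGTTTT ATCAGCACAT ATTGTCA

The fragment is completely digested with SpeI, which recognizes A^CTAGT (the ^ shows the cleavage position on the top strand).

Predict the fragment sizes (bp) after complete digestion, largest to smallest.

The SpeI site (ACTAGT) starts at position 28.
SpeI cuts after the first base of each site, so after position 28.
Linear molecule, 1 cut → 2 fragments:
  1–28 → 28 bp
  29–247 → 219 bp
Sorted largest to smallest: 219, 28 bp.

219, 28 bp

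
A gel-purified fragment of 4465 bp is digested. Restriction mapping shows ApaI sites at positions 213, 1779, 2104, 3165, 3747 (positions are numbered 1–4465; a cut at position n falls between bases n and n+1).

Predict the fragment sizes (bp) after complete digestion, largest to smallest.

Linear molecule, 5 cuts → 6 fragments:
  213 − 0 = 213 bp
  1779 − 213 = 1566 bp
  2104 − 1779 = 325 bp
  3165 − 2104 = 1061 bp
  3747 − 3165 = 582 bp
  4465 − 3747 = 718 bp
Sorted largest to smallest: 1566, 1061, 718, 582, 325, 213 bp.

1566, 1061, 718, 582, 325, 213 bp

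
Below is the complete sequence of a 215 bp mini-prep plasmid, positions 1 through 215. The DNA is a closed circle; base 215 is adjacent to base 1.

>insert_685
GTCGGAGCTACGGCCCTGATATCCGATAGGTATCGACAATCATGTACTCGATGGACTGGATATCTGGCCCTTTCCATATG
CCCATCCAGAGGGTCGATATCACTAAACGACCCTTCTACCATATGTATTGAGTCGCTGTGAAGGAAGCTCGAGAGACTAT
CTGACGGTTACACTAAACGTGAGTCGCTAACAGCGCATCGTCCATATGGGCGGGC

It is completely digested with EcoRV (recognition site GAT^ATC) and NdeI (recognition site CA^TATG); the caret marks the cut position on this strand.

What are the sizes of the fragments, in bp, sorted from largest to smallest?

83, 41, 31, 23, 22, 15 bp

EcoRV sites (GATATC) start at positions 18, 59, 96.
EcoRV cuts after base 3 of each site, so after positions 20, 61, 98.
NdeI sites (CATATG) start at positions 75, 120, 203.
NdeI cuts after base 2 of each site, so after positions 76, 121, 204.
Combined cut positions: 20, 61, 76, 98, 121, 204.
Circular molecule, 6 cuts → 6 fragments:
  21–61 → 41 bp
  62–76 → 15 bp
  77–98 → 22 bp
  99–121 → 23 bp
  122–204 → 83 bp
  205–215 then 1–20 → 11 + 20 = 31 bp
Sorted largest to smallest: 83, 41, 31, 23, 22, 15 bp.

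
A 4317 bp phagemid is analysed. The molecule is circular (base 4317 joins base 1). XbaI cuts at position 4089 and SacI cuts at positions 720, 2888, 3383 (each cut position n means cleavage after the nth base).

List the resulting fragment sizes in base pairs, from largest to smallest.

Combined cut positions (sorted): 720, 2888, 3383, 4089.
Circular molecule, 4 cuts → 4 fragments:
  2888 − 720 = 2168 bp
  3383 − 2888 = 495 bp
  4089 − 3383 = 706 bp
  wrap: 4317 − 4089 + 720 = 948 bp
Sorted largest to smallest: 2168, 948, 706, 495 bp.

2168, 948, 706, 495 bp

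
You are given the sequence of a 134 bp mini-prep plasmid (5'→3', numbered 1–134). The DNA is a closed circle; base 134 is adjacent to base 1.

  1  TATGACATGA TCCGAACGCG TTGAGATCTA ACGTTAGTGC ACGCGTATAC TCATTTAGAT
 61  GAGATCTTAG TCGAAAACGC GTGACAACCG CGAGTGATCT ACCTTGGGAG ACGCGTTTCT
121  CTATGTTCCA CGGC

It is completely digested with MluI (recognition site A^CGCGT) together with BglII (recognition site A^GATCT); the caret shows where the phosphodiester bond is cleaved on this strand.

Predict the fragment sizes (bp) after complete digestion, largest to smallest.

MluI sites (ACGCGT) start at positions 16, 41, 77, 111.
MluI cuts after the first base of each site, so after positions 16, 41, 77, 111.
BglII sites (AGATCT) start at positions 24, 62.
BglII cuts after the first base of each site, so after positions 24, 62.
Combined cut positions: 16, 24, 41, 62, 77, 111.
Circular molecule, 6 cuts → 6 fragments:
  17–24 → 8 bp
  25–41 → 17 bp
  42–62 → 21 bp
  63–77 → 15 bp
  78–111 → 34 bp
  112–134 then 1–16 → 23 + 16 = 39 bp
Sorted largest to smallest: 39, 34, 21, 17, 15, 8 bp.

39, 34, 21, 17, 15, 8 bp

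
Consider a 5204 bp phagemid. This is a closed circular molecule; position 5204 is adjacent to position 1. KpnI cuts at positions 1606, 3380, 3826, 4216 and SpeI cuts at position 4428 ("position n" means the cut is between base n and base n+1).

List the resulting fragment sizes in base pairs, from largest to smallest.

Combined cut positions (sorted): 1606, 3380, 3826, 4216, 4428.
Circular molecule, 5 cuts → 5 fragments:
  3380 − 1606 = 1774 bp
  3826 − 3380 = 446 bp
  4216 − 3826 = 390 bp
  4428 − 4216 = 212 bp
  wrap: 5204 − 4428 + 1606 = 2382 bp
Sorted largest to smallest: 2382, 1774, 446, 390, 212 bp.

2382, 1774, 446, 390, 212 bp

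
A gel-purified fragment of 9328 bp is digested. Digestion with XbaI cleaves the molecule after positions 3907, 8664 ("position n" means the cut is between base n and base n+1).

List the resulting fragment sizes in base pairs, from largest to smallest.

Linear molecule, 2 cuts → 3 fragments:
  3907 − 0 = 3907 bp
  8664 − 3907 = 4757 bp
  9328 − 8664 = 664 bp
Sorted largest to smallest: 4757, 3907, 664 bp.

4757, 3907, 664 bp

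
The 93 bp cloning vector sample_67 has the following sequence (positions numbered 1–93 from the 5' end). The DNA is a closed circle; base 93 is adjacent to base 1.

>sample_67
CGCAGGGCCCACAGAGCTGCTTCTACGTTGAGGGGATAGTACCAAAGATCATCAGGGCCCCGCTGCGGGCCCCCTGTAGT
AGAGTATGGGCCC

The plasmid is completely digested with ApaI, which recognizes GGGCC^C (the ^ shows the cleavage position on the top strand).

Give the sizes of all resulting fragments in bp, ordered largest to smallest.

50, 21, 12, 10 bp

ApaI sites (GGGCCC) start at positions 5, 55, 67, 88.
ApaI cuts after base 5 of each site (before the last base), so after positions 9, 59, 71, 92.
Circular molecule, 4 cuts → 4 fragments:
  10–59 → 50 bp
  60–71 → 12 bp
  72–92 → 21 bp
  93–93 then 1–9 → 1 + 9 = 10 bp
Sorted largest to smallest: 50, 21, 12, 10 bp.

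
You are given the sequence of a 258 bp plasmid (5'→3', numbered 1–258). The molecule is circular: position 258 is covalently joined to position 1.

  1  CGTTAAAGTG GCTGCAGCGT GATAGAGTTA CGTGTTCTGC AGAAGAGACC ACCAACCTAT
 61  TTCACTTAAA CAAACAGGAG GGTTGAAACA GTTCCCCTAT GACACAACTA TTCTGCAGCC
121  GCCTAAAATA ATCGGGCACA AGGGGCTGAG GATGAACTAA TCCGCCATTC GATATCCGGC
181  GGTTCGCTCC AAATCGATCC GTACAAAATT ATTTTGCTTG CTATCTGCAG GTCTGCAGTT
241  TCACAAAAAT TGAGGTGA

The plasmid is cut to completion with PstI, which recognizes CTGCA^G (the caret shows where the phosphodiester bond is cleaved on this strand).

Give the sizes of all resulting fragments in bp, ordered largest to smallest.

PstI sites (CTGCAG) start at positions 12, 37, 113, 225, 233.
PstI cuts after base 5 of each site (before the last base), so after positions 16, 41, 117, 229, 237.
Circular molecule, 5 cuts → 5 fragments:
  17–41 → 25 bp
  42–117 → 76 bp
  118–229 → 112 bp
  230–237 → 8 bp
  238–258 then 1–16 → 21 + 16 = 37 bp
Sorted largest to smallest: 112, 76, 37, 25, 8 bp.

112, 76, 37, 25, 8 bp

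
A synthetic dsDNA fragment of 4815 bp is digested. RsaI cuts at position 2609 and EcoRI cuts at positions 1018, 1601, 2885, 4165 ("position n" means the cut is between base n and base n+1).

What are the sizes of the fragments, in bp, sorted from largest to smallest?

1280, 1018, 1008, 650, 583, 276 bp

Combined cut positions (sorted): 1018, 1601, 2609, 2885, 4165.
Linear molecule, 5 cuts → 6 fragments:
  1018 − 0 = 1018 bp
  1601 − 1018 = 583 bp
  2609 − 1601 = 1008 bp
  2885 − 2609 = 276 bp
  4165 − 2885 = 1280 bp
  4815 − 4165 = 650 bp
Sorted largest to smallest: 1280, 1018, 1008, 650, 583, 276 bp.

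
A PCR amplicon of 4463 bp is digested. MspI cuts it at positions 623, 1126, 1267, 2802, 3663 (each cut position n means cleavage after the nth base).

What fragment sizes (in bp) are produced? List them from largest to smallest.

Linear molecule, 5 cuts → 6 fragments:
  623 − 0 = 623 bp
  1126 − 623 = 503 bp
  1267 − 1126 = 141 bp
  2802 − 1267 = 1535 bp
  3663 − 2802 = 861 bp
  4463 − 3663 = 800 bp
Sorted largest to smallest: 1535, 861, 800, 623, 503, 141 bp.

1535, 861, 800, 623, 503, 141 bp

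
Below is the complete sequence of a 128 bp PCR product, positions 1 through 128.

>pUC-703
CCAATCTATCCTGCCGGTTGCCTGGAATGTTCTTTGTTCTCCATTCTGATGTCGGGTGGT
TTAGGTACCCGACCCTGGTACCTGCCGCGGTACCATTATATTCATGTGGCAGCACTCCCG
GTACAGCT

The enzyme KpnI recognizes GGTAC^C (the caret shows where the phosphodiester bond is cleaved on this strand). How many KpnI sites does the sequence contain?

3

GGTACC occurs starting at positions 64, 77, 89.
KpnI cuts at 3 sites.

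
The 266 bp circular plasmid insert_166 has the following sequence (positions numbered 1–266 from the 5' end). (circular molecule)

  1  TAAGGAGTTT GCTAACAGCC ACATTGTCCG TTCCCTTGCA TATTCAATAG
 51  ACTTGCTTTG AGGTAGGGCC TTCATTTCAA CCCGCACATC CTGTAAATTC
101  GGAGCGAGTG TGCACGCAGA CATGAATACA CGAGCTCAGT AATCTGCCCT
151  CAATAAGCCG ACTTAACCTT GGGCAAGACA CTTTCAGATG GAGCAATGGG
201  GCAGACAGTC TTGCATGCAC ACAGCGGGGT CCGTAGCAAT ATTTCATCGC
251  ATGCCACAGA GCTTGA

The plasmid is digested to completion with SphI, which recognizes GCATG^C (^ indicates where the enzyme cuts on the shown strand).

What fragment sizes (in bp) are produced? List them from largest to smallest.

SphI sites (GCATGC) start at positions 213, 249.
SphI cuts after base 5 of each site (before the last base), so after positions 217, 253.
Circular molecule, 2 cuts → 2 fragments:
  218–253 → 36 bp
  254–266 then 1–217 → 13 + 217 = 230 bp
Sorted largest to smallest: 230, 36 bp.

230, 36 bp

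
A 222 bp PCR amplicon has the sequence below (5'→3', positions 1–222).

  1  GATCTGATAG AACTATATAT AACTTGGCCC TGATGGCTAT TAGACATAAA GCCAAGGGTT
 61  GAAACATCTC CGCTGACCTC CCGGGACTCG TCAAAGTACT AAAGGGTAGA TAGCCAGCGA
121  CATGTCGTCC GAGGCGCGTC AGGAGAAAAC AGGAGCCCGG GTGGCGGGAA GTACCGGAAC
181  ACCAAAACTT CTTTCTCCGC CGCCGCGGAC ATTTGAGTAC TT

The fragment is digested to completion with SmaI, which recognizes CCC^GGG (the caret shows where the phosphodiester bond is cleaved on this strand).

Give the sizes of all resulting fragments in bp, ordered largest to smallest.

82, 76, 64 bp

SmaI sites (CCCGGG) start at positions 80, 156.
SmaI cuts after base 3 of each site, so after positions 82, 158.
Linear molecule, 2 cuts → 3 fragments:
  1–82 → 82 bp
  83–158 → 76 bp
  159–222 → 64 bp
Sorted largest to smallest: 82, 76, 64 bp.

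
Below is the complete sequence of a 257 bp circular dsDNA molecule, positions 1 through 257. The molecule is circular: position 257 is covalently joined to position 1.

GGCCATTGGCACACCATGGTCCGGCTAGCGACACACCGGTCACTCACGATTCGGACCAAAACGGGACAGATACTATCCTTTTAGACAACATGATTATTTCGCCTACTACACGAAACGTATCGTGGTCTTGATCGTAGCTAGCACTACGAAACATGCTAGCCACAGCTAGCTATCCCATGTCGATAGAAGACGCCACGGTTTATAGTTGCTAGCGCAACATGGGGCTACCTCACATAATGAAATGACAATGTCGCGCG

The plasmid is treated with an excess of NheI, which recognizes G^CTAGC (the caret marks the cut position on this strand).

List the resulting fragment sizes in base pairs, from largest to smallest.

NheI sites (GCTAGC) start at positions 24, 137, 155, 165, 208.
NheI cuts after the first base of each site, so after positions 24, 137, 155, 165, 208.
Circular molecule, 5 cuts → 5 fragments:
  25–137 → 113 bp
  138–155 → 18 bp
  156–165 → 10 bp
  166–208 → 43 bp
  209–257 then 1–24 → 49 + 24 = 73 bp
Sorted largest to smallest: 113, 73, 43, 18, 10 bp.

113, 73, 43, 18, 10 bp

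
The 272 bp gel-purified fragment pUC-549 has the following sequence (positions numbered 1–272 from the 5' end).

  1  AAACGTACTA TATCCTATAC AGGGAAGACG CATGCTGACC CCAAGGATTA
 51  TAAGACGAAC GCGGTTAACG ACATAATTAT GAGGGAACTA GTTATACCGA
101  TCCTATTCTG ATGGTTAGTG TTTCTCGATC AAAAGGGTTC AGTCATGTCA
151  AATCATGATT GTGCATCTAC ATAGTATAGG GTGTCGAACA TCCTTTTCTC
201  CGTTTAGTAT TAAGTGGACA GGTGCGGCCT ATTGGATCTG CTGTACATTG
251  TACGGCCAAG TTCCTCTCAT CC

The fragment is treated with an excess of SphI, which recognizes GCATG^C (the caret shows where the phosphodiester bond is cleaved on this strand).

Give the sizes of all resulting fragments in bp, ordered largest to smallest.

238, 34 bp

The SphI site (GCATGC) starts at position 30.
SphI cuts after base 5 of each site (before the last base), so after position 34.
Linear molecule, 1 cut → 2 fragments:
  1–34 → 34 bp
  35–272 → 238 bp
Sorted largest to smallest: 238, 34 bp.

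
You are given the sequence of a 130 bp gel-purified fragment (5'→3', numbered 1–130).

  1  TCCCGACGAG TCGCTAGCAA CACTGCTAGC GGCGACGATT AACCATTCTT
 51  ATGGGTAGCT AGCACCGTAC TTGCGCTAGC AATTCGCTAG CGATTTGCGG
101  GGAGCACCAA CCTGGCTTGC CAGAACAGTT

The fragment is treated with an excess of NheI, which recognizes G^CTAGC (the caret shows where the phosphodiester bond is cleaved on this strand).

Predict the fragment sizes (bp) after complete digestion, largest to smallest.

44, 33, 17, 13, 12, 11 bp

NheI sites (GCTAGC) start at positions 13, 25, 58, 75, 86.
NheI cuts after the first base of each site, so after positions 13, 25, 58, 75, 86.
Linear molecule, 5 cuts → 6 fragments:
  1–13 → 13 bp
  14–25 → 12 bp
  26–58 → 33 bp
  59–75 → 17 bp
  76–86 → 11 bp
  87–130 → 44 bp
Sorted largest to smallest: 44, 33, 17, 13, 12, 11 bp.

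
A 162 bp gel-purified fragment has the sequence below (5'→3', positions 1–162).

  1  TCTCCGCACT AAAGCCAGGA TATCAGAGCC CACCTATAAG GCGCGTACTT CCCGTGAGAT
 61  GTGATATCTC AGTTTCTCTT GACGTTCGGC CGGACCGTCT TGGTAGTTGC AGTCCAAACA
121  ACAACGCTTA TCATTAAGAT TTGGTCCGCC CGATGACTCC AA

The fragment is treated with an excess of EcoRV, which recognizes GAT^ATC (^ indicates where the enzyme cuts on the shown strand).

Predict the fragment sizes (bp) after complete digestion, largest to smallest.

97, 44, 21 bp

EcoRV sites (GATATC) start at positions 19, 63.
EcoRV cuts after base 3 of each site, so after positions 21, 65.
Linear molecule, 2 cuts → 3 fragments:
  1–21 → 21 bp
  22–65 → 44 bp
  66–162 → 97 bp
Sorted largest to smallest: 97, 44, 21 bp.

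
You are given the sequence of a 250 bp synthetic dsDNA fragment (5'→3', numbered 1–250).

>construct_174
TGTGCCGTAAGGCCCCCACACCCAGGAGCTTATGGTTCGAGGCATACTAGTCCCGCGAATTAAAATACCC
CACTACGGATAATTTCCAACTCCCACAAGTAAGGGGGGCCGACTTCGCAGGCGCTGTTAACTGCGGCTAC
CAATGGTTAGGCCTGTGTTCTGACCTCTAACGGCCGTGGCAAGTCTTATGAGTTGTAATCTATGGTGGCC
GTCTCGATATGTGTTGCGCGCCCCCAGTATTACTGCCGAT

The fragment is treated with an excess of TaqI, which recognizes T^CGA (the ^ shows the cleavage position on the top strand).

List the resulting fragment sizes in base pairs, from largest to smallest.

177, 37, 36 bp

TaqI sites (TCGA) start at positions 37, 214.
TaqI cuts after the first base of each site, so after positions 37, 214.
Linear molecule, 2 cuts → 3 fragments:
  1–37 → 37 bp
  38–214 → 177 bp
  215–250 → 36 bp
Sorted largest to smallest: 177, 37, 36 bp.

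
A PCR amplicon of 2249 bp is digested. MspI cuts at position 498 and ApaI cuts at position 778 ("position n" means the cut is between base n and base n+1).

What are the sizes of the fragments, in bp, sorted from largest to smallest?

1471, 498, 280 bp

Combined cut positions (sorted): 498, 778.
Linear molecule, 2 cuts → 3 fragments:
  498 − 0 = 498 bp
  778 − 498 = 280 bp
  2249 − 778 = 1471 bp
Sorted largest to smallest: 1471, 498, 280 bp.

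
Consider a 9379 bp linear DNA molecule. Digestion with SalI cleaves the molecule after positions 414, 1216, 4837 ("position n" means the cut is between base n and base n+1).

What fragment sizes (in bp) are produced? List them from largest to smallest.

Linear molecule, 3 cuts → 4 fragments:
  414 − 0 = 414 bp
  1216 − 414 = 802 bp
  4837 − 1216 = 3621 bp
  9379 − 4837 = 4542 bp
Sorted largest to smallest: 4542, 3621, 802, 414 bp.

4542, 3621, 802, 414 bp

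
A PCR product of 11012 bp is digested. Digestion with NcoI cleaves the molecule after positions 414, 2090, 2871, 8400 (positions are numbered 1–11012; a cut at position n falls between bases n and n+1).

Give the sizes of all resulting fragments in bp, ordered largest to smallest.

5529, 2612, 1676, 781, 414 bp

Linear molecule, 4 cuts → 5 fragments:
  414 − 0 = 414 bp
  2090 − 414 = 1676 bp
  2871 − 2090 = 781 bp
  8400 − 2871 = 5529 bp
  11012 − 8400 = 2612 bp
Sorted largest to smallest: 5529, 2612, 1676, 781, 414 bp.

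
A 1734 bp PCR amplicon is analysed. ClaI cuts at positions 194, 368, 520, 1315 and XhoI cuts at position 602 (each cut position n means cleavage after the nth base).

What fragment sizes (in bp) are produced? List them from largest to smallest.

Combined cut positions (sorted): 194, 368, 520, 602, 1315.
Linear molecule, 5 cuts → 6 fragments:
  194 − 0 = 194 bp
  368 − 194 = 174 bp
  520 − 368 = 152 bp
  602 − 520 = 82 bp
  1315 − 602 = 713 bp
  1734 − 1315 = 419 bp
Sorted largest to smallest: 713, 419, 194, 174, 152, 82 bp.

713, 419, 194, 174, 152, 82 bp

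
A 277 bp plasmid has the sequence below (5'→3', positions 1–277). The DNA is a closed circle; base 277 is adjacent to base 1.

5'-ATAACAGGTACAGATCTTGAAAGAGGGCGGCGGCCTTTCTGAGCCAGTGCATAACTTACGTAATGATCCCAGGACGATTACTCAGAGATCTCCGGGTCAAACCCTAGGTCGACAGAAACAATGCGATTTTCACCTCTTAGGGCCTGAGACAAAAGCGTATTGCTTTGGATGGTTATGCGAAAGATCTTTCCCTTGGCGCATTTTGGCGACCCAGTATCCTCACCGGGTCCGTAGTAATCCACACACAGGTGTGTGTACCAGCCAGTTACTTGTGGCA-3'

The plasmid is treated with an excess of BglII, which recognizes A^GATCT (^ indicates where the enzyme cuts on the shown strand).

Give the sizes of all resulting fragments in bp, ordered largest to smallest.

107, 96, 74 bp

BglII sites (AGATCT) start at positions 12, 86, 182.
BglII cuts after the first base of each site, so after positions 12, 86, 182.
Circular molecule, 3 cuts → 3 fragments:
  13–86 → 74 bp
  87–182 → 96 bp
  183–277 then 1–12 → 95 + 12 = 107 bp
Sorted largest to smallest: 107, 96, 74 bp.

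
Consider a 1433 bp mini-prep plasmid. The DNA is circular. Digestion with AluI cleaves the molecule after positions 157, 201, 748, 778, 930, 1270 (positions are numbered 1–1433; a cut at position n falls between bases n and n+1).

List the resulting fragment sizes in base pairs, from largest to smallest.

Circular molecule, 6 cuts → 6 fragments:
  201 − 157 = 44 bp
  748 − 201 = 547 bp
  778 − 748 = 30 bp
  930 − 778 = 152 bp
  1270 − 930 = 340 bp
  wrap: 1433 − 1270 + 157 = 320 bp
Sorted largest to smallest: 547, 340, 320, 152, 44, 30 bp.

547, 340, 320, 152, 44, 30 bp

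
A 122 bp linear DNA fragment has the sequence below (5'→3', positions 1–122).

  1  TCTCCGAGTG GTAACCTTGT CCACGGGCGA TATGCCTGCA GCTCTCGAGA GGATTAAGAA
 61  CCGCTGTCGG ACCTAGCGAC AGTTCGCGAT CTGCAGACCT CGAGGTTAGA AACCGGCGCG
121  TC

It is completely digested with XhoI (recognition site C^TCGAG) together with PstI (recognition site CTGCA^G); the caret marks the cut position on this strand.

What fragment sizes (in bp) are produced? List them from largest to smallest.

XhoI sites (CTCGAG) start at positions 44, 99.
XhoI cuts after the first base of each site, so after positions 44, 99.
PstI sites (CTGCAG) start at positions 36, 91.
PstI cuts after base 5 of each site (before the last base), so after positions 40, 95.
Combined cut positions: 40, 44, 95, 99.
Linear molecule, 4 cuts → 5 fragments:
  1–40 → 40 bp
  41–44 → 4 bp
  45–95 → 51 bp
  96–99 → 4 bp
  100–122 → 23 bp
Sorted largest to smallest: 51, 40, 23, 4, 4 bp.

51, 40, 23, 4, 4 bp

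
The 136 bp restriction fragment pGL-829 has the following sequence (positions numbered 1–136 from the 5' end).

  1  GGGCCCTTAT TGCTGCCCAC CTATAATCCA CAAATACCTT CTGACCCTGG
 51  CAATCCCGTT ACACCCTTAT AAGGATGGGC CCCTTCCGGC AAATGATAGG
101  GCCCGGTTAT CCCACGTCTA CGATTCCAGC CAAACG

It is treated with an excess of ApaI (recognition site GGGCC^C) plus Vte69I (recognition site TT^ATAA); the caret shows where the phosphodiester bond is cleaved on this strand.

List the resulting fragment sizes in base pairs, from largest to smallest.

ApaI sites (GGGCCC) start at positions 1, 77, 99.
ApaI cuts after base 5 of each site (before the last base), so after positions 5, 81, 103.
The Vte69I site (TTATAA) starts at position 67.
Vte69I cuts after base 2 of each site, so after position 68.
Combined cut positions: 5, 68, 81, 103.
Linear molecule, 4 cuts → 5 fragments:
  1–5 → 5 bp
  6–68 → 63 bp
  69–81 → 13 bp
  82–103 → 22 bp
  104–136 → 33 bp
Sorted largest to smallest: 63, 33, 22, 13, 5 bp.

63, 33, 22, 13, 5 bp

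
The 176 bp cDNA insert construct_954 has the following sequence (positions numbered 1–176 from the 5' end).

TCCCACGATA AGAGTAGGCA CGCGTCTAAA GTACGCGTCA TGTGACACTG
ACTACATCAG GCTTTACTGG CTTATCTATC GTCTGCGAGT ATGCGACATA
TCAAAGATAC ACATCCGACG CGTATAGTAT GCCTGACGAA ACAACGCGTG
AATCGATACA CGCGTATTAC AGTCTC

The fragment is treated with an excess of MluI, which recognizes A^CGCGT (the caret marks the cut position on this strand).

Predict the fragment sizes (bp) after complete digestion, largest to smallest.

85, 26, 20, 16, 16, 13 bp

MluI sites (ACGCGT) start at positions 20, 33, 118, 144, 160.
MluI cuts after the first base of each site, so after positions 20, 33, 118, 144, 160.
Linear molecule, 5 cuts → 6 fragments:
  1–20 → 20 bp
  21–33 → 13 bp
  34–118 → 85 bp
  119–144 → 26 bp
  145–160 → 16 bp
  161–176 → 16 bp
Sorted largest to smallest: 85, 26, 20, 16, 16, 13 bp.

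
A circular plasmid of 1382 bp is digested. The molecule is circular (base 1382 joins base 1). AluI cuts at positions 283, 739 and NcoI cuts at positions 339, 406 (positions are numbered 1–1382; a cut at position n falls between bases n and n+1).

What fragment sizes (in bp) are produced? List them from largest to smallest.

Combined cut positions (sorted): 283, 339, 406, 739.
Circular molecule, 4 cuts → 4 fragments:
  339 − 283 = 56 bp
  406 − 339 = 67 bp
  739 − 406 = 333 bp
  wrap: 1382 − 739 + 283 = 926 bp
Sorted largest to smallest: 926, 333, 67, 56 bp.

926, 333, 67, 56 bp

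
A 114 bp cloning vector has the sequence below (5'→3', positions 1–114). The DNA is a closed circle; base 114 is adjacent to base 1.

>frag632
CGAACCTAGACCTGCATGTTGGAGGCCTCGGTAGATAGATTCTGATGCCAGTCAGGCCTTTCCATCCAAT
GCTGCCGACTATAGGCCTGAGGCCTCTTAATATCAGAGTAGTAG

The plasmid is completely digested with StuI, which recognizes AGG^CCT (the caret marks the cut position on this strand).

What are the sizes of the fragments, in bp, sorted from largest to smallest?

StuI sites (AGGCCT) start at positions 23, 54, 83, 90.
StuI cuts after base 3 of each site, so after positions 25, 56, 85, 92.
Circular molecule, 4 cuts → 4 fragments:
  26–56 → 31 bp
  57–85 → 29 bp
  86–92 → 7 bp
  93–114 then 1–25 → 22 + 25 = 47 bp
Sorted largest to smallest: 47, 31, 29, 7 bp.

47, 31, 29, 7 bp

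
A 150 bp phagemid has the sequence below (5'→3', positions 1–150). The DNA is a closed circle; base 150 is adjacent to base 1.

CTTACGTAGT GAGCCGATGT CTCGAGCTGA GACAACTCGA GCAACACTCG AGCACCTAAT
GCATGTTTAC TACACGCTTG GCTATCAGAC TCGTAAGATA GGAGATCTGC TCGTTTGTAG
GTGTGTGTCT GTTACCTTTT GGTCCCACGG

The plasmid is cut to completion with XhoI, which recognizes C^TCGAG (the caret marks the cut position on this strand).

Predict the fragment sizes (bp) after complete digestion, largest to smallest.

XhoI sites (CTCGAG) start at positions 21, 36, 47.
XhoI cuts after the first base of each site, so after positions 21, 36, 47.
Circular molecule, 3 cuts → 3 fragments:
  22–36 → 15 bp
  37–47 → 11 bp
  48–150 then 1–21 → 103 + 21 = 124 bp
Sorted largest to smallest: 124, 15, 11 bp.

124, 15, 11 bp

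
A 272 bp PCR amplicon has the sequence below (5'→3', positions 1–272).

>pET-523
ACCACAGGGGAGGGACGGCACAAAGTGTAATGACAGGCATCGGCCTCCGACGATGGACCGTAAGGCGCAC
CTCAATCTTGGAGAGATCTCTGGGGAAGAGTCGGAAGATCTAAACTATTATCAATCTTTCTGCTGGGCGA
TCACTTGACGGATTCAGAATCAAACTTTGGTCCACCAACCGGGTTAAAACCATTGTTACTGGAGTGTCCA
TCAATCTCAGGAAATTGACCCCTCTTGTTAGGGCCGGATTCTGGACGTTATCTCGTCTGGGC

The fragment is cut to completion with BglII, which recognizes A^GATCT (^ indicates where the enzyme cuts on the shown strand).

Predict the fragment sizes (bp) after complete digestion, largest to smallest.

166, 84, 22 bp

BglII sites (AGATCT) start at positions 84, 106.
BglII cuts after the first base of each site, so after positions 84, 106.
Linear molecule, 2 cuts → 3 fragments:
  1–84 → 84 bp
  85–106 → 22 bp
  107–272 → 166 bp
Sorted largest to smallest: 166, 84, 22 bp.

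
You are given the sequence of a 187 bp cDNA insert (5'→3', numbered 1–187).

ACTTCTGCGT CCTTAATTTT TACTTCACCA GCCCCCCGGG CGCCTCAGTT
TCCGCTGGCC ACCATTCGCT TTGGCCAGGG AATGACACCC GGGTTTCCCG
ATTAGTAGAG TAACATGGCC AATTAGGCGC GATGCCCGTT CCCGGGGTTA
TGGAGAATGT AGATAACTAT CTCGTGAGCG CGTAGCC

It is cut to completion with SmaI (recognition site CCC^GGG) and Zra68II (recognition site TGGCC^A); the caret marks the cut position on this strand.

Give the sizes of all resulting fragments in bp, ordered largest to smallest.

SmaI sites (CCCGGG) start at positions 35, 88, 141.
SmaI cuts after base 3 of each site, so after positions 37, 90, 143.
Zra68II sites (TGGCCA) start at positions 56, 72, 116.
Zra68II cuts after base 5 of each site (before the last base), so after positions 60, 76, 120.
Combined cut positions: 37, 60, 76, 90, 120, 143.
Linear molecule, 6 cuts → 7 fragments:
  1–37 → 37 bp
  38–60 → 23 bp
  61–76 → 16 bp
  77–90 → 14 bp
  91–120 → 30 bp
  121–143 → 23 bp
  144–187 → 44 bp
Sorted largest to smallest: 44, 37, 30, 23, 23, 16, 14 bp.

44, 37, 30, 23, 23, 16, 14 bp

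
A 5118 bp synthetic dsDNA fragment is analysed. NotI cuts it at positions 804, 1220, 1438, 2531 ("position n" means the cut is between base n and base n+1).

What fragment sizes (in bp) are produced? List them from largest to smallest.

Linear molecule, 4 cuts → 5 fragments:
  804 − 0 = 804 bp
  1220 − 804 = 416 bp
  1438 − 1220 = 218 bp
  2531 − 1438 = 1093 bp
  5118 − 2531 = 2587 bp
Sorted largest to smallest: 2587, 1093, 804, 416, 218 bp.

2587, 1093, 804, 416, 218 bp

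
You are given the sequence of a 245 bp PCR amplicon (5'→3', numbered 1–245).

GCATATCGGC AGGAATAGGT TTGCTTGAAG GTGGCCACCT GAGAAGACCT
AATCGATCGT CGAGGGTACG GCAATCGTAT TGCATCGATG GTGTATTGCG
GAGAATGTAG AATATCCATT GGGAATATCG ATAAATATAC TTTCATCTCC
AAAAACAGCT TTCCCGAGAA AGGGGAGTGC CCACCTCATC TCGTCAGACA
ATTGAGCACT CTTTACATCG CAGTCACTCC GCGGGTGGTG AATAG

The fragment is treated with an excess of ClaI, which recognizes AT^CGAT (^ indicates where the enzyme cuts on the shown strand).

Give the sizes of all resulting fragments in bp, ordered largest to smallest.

ClaI sites (ATCGAT) start at positions 52, 84, 127.
ClaI cuts after base 2 of each site, so after positions 53, 85, 128.
Linear molecule, 3 cuts → 4 fragments:
  1–53 → 53 bp
  54–85 → 32 bp
  86–128 → 43 bp
  129–245 → 117 bp
Sorted largest to smallest: 117, 53, 43, 32 bp.

117, 53, 43, 32 bp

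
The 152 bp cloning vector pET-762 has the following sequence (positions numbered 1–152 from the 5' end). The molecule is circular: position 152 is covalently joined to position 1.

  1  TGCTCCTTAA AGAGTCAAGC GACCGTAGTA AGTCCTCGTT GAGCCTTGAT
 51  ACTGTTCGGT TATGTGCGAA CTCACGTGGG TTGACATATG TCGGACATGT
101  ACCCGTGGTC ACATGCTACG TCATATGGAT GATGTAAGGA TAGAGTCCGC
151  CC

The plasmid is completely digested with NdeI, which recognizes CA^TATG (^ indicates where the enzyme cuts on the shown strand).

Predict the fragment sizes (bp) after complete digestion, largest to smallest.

NdeI sites (CATATG) start at positions 85, 122.
NdeI cuts after base 2 of each site, so after positions 86, 123.
Circular molecule, 2 cuts → 2 fragments:
  87–123 → 37 bp
  124–152 then 1–86 → 29 + 86 = 115 bp
Sorted largest to smallest: 115, 37 bp.

115, 37 bp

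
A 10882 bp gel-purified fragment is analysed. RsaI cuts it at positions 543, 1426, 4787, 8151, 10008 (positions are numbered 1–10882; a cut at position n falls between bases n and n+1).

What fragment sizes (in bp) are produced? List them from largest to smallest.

3364, 3361, 1857, 883, 874, 543 bp

Linear molecule, 5 cuts → 6 fragments:
  543 − 0 = 543 bp
  1426 − 543 = 883 bp
  4787 − 1426 = 3361 bp
  8151 − 4787 = 3364 bp
  10008 − 8151 = 1857 bp
  10882 − 10008 = 874 bp
Sorted largest to smallest: 3364, 3361, 1857, 883, 874, 543 bp.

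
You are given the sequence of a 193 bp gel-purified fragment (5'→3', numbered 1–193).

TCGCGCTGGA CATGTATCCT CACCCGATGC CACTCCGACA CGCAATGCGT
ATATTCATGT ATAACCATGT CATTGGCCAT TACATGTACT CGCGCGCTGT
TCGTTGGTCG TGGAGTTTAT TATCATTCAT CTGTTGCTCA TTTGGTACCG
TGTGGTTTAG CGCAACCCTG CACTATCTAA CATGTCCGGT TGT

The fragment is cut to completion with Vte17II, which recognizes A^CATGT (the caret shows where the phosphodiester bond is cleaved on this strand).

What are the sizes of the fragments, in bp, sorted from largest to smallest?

Vte17II sites (ACATGT) start at positions 10, 82, 180.
Vte17II cuts after the first base of each site, so after positions 10, 82, 180.
Linear molecule, 3 cuts → 4 fragments:
  1–10 → 10 bp
  11–82 → 72 bp
  83–180 → 98 bp
  181–193 → 13 bp
Sorted largest to smallest: 98, 72, 13, 10 bp.

98, 72, 13, 10 bp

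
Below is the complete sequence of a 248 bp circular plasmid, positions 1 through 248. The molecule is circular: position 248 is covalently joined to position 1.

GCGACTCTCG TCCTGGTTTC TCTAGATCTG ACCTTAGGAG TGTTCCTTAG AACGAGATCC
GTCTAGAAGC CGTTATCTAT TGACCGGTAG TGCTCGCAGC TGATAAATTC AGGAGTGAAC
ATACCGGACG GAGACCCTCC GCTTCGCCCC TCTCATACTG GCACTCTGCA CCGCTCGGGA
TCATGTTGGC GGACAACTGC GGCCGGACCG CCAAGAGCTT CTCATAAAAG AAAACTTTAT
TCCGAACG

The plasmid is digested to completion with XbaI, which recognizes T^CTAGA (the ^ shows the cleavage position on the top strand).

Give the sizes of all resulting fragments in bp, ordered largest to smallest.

XbaI sites (TCTAGA) start at positions 21, 62.
XbaI cuts after the first base of each site, so after positions 21, 62.
Circular molecule, 2 cuts → 2 fragments:
  22–62 → 41 bp
  63–248 then 1–21 → 186 + 21 = 207 bp
Sorted largest to smallest: 207, 41 bp.

207, 41 bp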